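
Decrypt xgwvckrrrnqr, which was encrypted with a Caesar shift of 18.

foedkszzzvyz

x(23): 23−18=5 → f
g(6): 6−18=-12≡14 → o
w(22): 22−18=4 → e
v(21): 21−18=3 → d
c(2): 2−18=-16≡10 → k
k(10): 10−18=-8≡18 → s
r(17): 17−18=-1≡25 → z
r(17): 17−18=-1≡25 → z
r(17): 17−18=-1≡25 → z
n(13): 13−18=-5≡21 → v
q(16): 16−18=-2≡24 → y
r(17): 17−18=-1≡25 → z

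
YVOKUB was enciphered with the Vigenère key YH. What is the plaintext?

Repeat the key across the ciphertext: YHYHYH
Y(24)−Y(24): 0 → A
V(21)−H(7): 14 → O
O(14)−Y(24): -10≡16 → Q
K(10)−H(7): 3 → D
U(20)−Y(24): -4≡22 → W
B(1)−H(7): -6≡20 → U

AOQDWU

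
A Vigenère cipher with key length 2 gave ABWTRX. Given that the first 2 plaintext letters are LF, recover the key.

Subtract each crib letter from the matching ciphertext letter (mod 26):
A(0)−L(11)=-11≡15 → P
B(1)−F(5)=-4≡22 → W

PW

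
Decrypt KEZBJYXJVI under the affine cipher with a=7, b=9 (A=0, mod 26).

The inverse of 7 mod 26 is 15, since 7·15=105≡1. Apply D(y)=15·(y−9) mod 26:
K(10): 15·(10−9)=15 → P
E(4): 15·(4−9)=-75≡3 → D
Z(25): 15·(25−9)=240≡6 → G
B(1): 15·(1−9)=-120≡10 → K
J(9): 15·(9−9)=0 → A
Y(24): 15·(24−9)=225≡17 → R
X(23): 15·(23−9)=210≡2 → C
J(9): 15·(9−9)=0 → A
V(21): 15·(21−9)=180≡24 → Y
I(8): 15·(8−9)=-15≡11 → L

PDGKARCAYL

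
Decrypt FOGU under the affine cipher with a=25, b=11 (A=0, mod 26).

The inverse of 25 mod 26 is 25, since 25·25=625≡1. Apply D(y)=25·(y−11) mod 26:
F(5): 25·(5−11)=-150≡6 → G
O(14): 25·(14−11)=75≡23 → X
G(6): 25·(6−11)=-125≡5 → F
U(20): 25·(20−11)=225≡17 → R

GXFR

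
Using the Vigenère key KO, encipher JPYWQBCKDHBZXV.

TDIKAPMYNVLNHJ

Repeat the key across the message: KOKOKOKOKOKOKO
J(9)+K(10): 19 → T
P(15)+O(14): 29≡3 → D
Y(24)+K(10): 34≡8 → I
W(22)+O(14): 36≡10 → K
Q(16)+K(10): 26≡0 → A
B(1)+O(14): 15 → P
C(2)+K(10): 12 → M
K(10)+O(14): 24 → Y
D(3)+K(10): 13 → N
H(7)+O(14): 21 → V
B(1)+K(10): 11 → L
Z(25)+O(14): 39≡13 → N
X(23)+K(10): 33≡7 → H
V(21)+O(14): 35≡9 → J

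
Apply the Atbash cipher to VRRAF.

EIIZU

V(21) → E(4)
R(17) → I(8)
R(17) → I(8)
A(0) → Z(25)
F(5) → U(20)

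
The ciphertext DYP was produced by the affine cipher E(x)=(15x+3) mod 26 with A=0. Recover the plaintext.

The inverse of 15 mod 26 is 7, since 15·7=105≡1. Apply D(y)=7·(y−3) mod 26:
D(3): 7·(3−3)=0 → A
Y(24): 7·(24−3)=147≡17 → R
P(15): 7·(15−3)=84≡6 → G

ARG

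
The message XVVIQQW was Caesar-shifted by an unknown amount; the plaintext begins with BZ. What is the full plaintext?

From the crib: X(23)−B(1)=22, so the shift is 22.
Subtract 22 from each ciphertext letter:
X(23): 23−22=1 → B
V(21): 21−22=-1≡25 → Z
V(21): 21−22=-1≡25 → Z
I(8): 8−22=-14≡12 → M
Q(16): 16−22=-6≡20 → U
Q(16): 16−22=-6≡20 → U
W(22): 22−22=0 → A

BZZMUUA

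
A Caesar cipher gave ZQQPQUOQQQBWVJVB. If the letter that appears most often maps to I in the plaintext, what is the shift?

The most frequent ciphertext letter is Q (appears 6 times).
Q is position 16; I is position 8.
Shift = 8.

8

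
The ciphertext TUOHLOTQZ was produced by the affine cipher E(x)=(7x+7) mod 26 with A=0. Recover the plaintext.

The inverse of 7 mod 26 is 15, since 7·15=105≡1. Apply D(y)=15·(y−7) mod 26:
T(19): 15·(19−7)=180≡24 → Y
U(20): 15·(20−7)=195≡13 → N
O(14): 15·(14−7)=105≡1 → B
H(7): 15·(7−7)=0 → A
L(11): 15·(11−7)=60≡8 → I
O(14): 15·(14−7)=105≡1 → B
T(19): 15·(19−7)=180≡24 → Y
Q(16): 15·(16−7)=135≡5 → F
Z(25): 15·(25−7)=270≡10 → K

YNBAIBYFK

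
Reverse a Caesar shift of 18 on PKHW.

P(15): 15−18=-3≡23 → X
K(10): 10−18=-8≡18 → S
H(7): 7−18=-11≡15 → P
W(22): 22−18=4 → E

XSPE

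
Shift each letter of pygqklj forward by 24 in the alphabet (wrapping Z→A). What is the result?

nweoijh

p(15): 15+24=39≡13 → n
y(24): 24+24=48≡22 → w
g(6): 6+24=30≡4 → e
q(16): 16+24=40≡14 → o
k(10): 10+24=34≡8 → i
l(11): 11+24=35≡9 → j
j(9): 9+24=33≡7 → h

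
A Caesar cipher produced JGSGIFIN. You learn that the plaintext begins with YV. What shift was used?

From the crib: J(9)−Y(24)=-15≡11, so the shift is 11.

11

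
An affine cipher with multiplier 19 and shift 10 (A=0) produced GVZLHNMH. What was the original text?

The inverse of 19 mod 26 is 11, since 19·11=209≡1. Apply D(y)=11·(y−10) mod 26:
G(6): 11·(6−10)=-44≡8 → I
V(21): 11·(21−10)=121≡17 → R
Z(25): 11·(25−10)=165≡9 → J
L(11): 11·(11−10)=11 → L
H(7): 11·(7−10)=-33≡19 → T
N(13): 11·(13−10)=33≡7 → H
M(12): 11·(12−10)=22 → W
H(7): 11·(7−10)=-33≡19 → T

IRJLTHWT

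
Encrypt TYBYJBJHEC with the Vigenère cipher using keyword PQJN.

Repeat the key across the message: PQJNPQJNPQ
T(19)+P(15): 34≡8 → I
Y(24)+Q(16): 40≡14 → O
B(1)+J(9): 10 → K
Y(24)+N(13): 37≡11 → L
J(9)+P(15): 24 → Y
B(1)+Q(16): 17 → R
J(9)+J(9): 18 → S
H(7)+N(13): 20 → U
E(4)+P(15): 19 → T
C(2)+Q(16): 18 → S

IOKLYRSUTS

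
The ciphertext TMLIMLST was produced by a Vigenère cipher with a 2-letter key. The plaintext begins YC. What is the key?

VK

Subtract each crib letter from the matching ciphertext letter (mod 26):
T(19)−Y(24)=-5≡21 → V
M(12)−C(2)=10 → K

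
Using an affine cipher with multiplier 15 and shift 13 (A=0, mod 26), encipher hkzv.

h(7): 15·7+13=118≡14 → o
k(10): 15·10+13=163≡7 → h
z(25): 15·25+13=388≡24 → y
v(21): 15·21+13=328≡16 → q

ohyq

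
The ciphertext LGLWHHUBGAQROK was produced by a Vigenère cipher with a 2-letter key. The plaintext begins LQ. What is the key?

AQ

Subtract each crib letter from the matching ciphertext letter (mod 26):
L(11)−L(11)=0 → A
G(6)−Q(16)=-10≡16 → Q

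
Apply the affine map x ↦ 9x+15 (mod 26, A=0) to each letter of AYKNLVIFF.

A(0): 9·0+15=15 → P
Y(24): 9·24+15=231≡23 → X
K(10): 9·10+15=105≡1 → B
N(13): 9·13+15=132≡2 → C
L(11): 9·11+15=114≡10 → K
V(21): 9·21+15=204≡22 → W
I(8): 9·8+15=87≡9 → J
F(5): 9·5+15=60≡8 → I
F(5): 9·5+15=60≡8 → I

PXBCKWJII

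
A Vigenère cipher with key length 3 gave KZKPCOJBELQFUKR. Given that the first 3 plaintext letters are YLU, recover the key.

Subtract each crib letter from the matching ciphertext letter (mod 26):
K(10)−Y(24)=-14≡12 → M
Z(25)−L(11)=14 → O
K(10)−U(20)=-10≡16 → Q

MOQ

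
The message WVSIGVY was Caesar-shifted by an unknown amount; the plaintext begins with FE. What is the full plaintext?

From the crib: W(22)−F(5)=17, so the shift is 17.
Subtract 17 from each ciphertext letter:
W(22): 22−17=5 → F
V(21): 21−17=4 → E
S(18): 18−17=1 → B
I(8): 8−17=-9≡17 → R
G(6): 6−17=-11≡15 → P
V(21): 21−17=4 → E
Y(24): 24−17=7 → H

FEBRPEH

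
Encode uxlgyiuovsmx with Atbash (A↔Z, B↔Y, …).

u(20) → f(5)
x(23) → c(2)
l(11) → o(14)
g(6) → t(19)
y(24) → b(1)
i(8) → r(17)
u(20) → f(5)
o(14) → l(11)
v(21) → e(4)
s(18) → h(7)
m(12) → n(13)
x(23) → c(2)

fcotbrflehnc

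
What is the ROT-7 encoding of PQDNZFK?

P(15): 15+7=22 → W
Q(16): 16+7=23 → X
D(3): 3+7=10 → K
N(13): 13+7=20 → U
Z(25): 25+7=32≡6 → G
F(5): 5+7=12 → M
K(10): 10+7=17 → R

WXKUGMR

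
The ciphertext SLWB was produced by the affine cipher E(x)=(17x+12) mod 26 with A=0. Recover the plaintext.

IDWH

The inverse of 17 mod 26 is 23, since 17·23=391≡1. Apply D(y)=23·(y−12) mod 26:
S(18): 23·(18−12)=138≡8 → I
L(11): 23·(11−12)=-23≡3 → D
W(22): 23·(22−12)=230≡22 → W
B(1): 23·(1−12)=-253≡7 → H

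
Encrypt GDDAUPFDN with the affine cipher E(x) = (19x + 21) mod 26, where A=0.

FAAVLUMAI

G(6): 19·6+21=135≡5 → F
D(3): 19·3+21=78≡0 → A
D(3): 19·3+21=78≡0 → A
A(0): 19·0+21=21 → V
U(20): 19·20+21=401≡11 → L
P(15): 19·15+21=306≡20 → U
F(5): 19·5+21=116≡12 → M
D(3): 19·3+21=78≡0 → A
N(13): 19·13+21=268≡8 → I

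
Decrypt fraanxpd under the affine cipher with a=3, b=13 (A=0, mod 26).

The inverse of 3 mod 26 is 9, since 3·9=27≡1. Apply D(y)=9·(y−13) mod 26:
f(5): 9·(5−13)=-72≡6 → g
r(17): 9·(17−13)=36≡10 → k
a(0): 9·(0−13)=-117≡13 → n
a(0): 9·(0−13)=-117≡13 → n
n(13): 9·(13−13)=0 → a
x(23): 9·(23−13)=90≡12 → m
p(15): 9·(15−13)=18 → s
d(3): 9·(3−13)=-90≡14 → o

gknnamso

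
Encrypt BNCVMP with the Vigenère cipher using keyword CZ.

Repeat the key across the message: CZCZCZ
B(1)+C(2): 3 → D
N(13)+Z(25): 38≡12 → M
C(2)+C(2): 4 → E
V(21)+Z(25): 46≡20 → U
M(12)+C(2): 14 → O
P(15)+Z(25): 40≡14 → O

DMEUOO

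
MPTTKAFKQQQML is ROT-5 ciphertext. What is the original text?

M(12): 12−5=7 → H
P(15): 15−5=10 → K
T(19): 19−5=14 → O
T(19): 19−5=14 → O
K(10): 10−5=5 → F
A(0): 0−5=-5≡21 → V
F(5): 5−5=0 → A
K(10): 10−5=5 → F
Q(16): 16−5=11 → L
Q(16): 16−5=11 → L
Q(16): 16−5=11 → L
M(12): 12−5=7 → H
L(11): 11−5=6 → G

HKOOFVAFLLLHG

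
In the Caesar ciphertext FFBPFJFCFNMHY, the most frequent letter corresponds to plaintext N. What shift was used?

The most frequent ciphertext letter is F (appears 5 times).
F is position 5; N is position 13.
Shift = -8≡18.

18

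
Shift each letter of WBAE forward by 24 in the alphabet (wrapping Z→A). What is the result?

W(22): 22+24=46≡20 → U
B(1): 1+24=25 → Z
A(0): 0+24=24 → Y
E(4): 4+24=28≡2 → C

UZYC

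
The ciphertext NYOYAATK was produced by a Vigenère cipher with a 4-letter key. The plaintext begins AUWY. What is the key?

NESA

Subtract each crib letter from the matching ciphertext letter (mod 26):
N(13)−A(0)=13 → N
Y(24)−U(20)=4 → E
O(14)−W(22)=-8≡18 → S
Y(24)−Y(24)=0 → A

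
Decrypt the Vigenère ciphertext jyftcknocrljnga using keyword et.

Repeat the key across the ciphertext: etetetetetetete
j(9)−e(4): 5 → f
y(24)−t(19): 5 → f
f(5)−e(4): 1 → b
t(19)−t(19): 0 → a
c(2)−e(4): -2≡24 → y
k(10)−t(19): -9≡17 → r
n(13)−e(4): 9 → j
o(14)−t(19): -5≡21 → v
c(2)−e(4): -2≡24 → y
r(17)−t(19): -2≡24 → y
l(11)−e(4): 7 → h
j(9)−t(19): -10≡16 → q
n(13)−e(4): 9 → j
g(6)−t(19): -13≡13 → n
a(0)−e(4): -4≡22 → w

ffbayrjvyyhqjnw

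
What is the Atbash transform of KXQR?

K(10) → P(15)
X(23) → C(2)
Q(16) → J(9)
R(17) → I(8)

PCJI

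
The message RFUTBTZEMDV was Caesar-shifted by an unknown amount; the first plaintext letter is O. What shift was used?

3

From the crib: R(17)−O(14)=3, so the shift is 3.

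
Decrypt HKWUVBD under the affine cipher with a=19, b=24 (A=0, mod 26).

The inverse of 19 mod 26 is 11, since 19·11=209≡1. Apply D(y)=11·(y−24) mod 26:
H(7): 11·(7−24)=-187≡21 → V
K(10): 11·(10−24)=-154≡2 → C
W(22): 11·(22−24)=-22≡4 → E
U(20): 11·(20−24)=-44≡8 → I
V(21): 11·(21−24)=-33≡19 → T
B(1): 11·(1−24)=-253≡7 → H
D(3): 11·(3−24)=-231≡3 → D

VCEITHD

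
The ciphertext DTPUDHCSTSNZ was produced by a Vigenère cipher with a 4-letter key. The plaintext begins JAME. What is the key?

UTDQ

Subtract each crib letter from the matching ciphertext letter (mod 26):
D(3)−J(9)=-6≡20 → U
T(19)−A(0)=19 → T
P(15)−M(12)=3 → D
U(20)−E(4)=16 → Q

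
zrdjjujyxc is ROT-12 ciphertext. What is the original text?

z(25): 25−12=13 → n
r(17): 17−12=5 → f
d(3): 3−12=-9≡17 → r
j(9): 9−12=-3≡23 → x
j(9): 9−12=-3≡23 → x
u(20): 20−12=8 → i
j(9): 9−12=-3≡23 → x
y(24): 24−12=12 → m
x(23): 23−12=11 → l
c(2): 2−12=-10≡16 → q

nfrxxixmlq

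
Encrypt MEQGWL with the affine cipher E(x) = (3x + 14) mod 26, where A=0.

M(12): 3·12+14=50≡24 → Y
E(4): 3·4+14=26≡0 → A
Q(16): 3·16+14=62≡10 → K
G(6): 3·6+14=32≡6 → G
W(22): 3·22+14=80≡2 → C
L(11): 3·11+14=47≡21 → V

YAKGCV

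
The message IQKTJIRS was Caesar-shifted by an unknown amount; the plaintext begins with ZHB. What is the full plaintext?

ZHBKAZIJ

From the crib: I(8)−Z(25)=-17≡9, so the shift is 9.
Subtract 9 from each ciphertext letter:
I(8): 8−9=-1≡25 → Z
Q(16): 16−9=7 → H
K(10): 10−9=1 → B
T(19): 19−9=10 → K
J(9): 9−9=0 → A
I(8): 8−9=-1≡25 → Z
R(17): 17−9=8 → I
S(18): 18−9=9 → J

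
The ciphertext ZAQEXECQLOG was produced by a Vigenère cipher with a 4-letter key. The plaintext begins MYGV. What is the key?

NCKJ

Subtract each crib letter from the matching ciphertext letter (mod 26):
Z(25)−M(12)=13 → N
A(0)−Y(24)=-24≡2 → C
Q(16)−G(6)=10 → K
E(4)−V(21)=-17≡9 → J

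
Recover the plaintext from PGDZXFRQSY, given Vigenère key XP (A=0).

SRGKAQUBVJ

Repeat the key across the ciphertext: XPXPXPXPXP
P(15)−X(23): -8≡18 → S
G(6)−P(15): -9≡17 → R
D(3)−X(23): -20≡6 → G
Z(25)−P(15): 10 → K
X(23)−X(23): 0 → A
F(5)−P(15): -10≡16 → Q
R(17)−X(23): -6≡20 → U
Q(16)−P(15): 1 → B
S(18)−X(23): -5≡21 → V
Y(24)−P(15): 9 → J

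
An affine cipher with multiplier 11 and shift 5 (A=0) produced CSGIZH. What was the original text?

VNTFQM

The inverse of 11 mod 26 is 19, since 11·19=209≡1. Apply D(y)=19·(y−5) mod 26:
C(2): 19·(2−5)=-57≡21 → V
S(18): 19·(18−5)=247≡13 → N
G(6): 19·(6−5)=19 → T
I(8): 19·(8−5)=57≡5 → F
Z(25): 19·(25−5)=380≡16 → Q
H(7): 19·(7−5)=38≡12 → M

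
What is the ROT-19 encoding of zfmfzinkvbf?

syfysbgdouy

z(25): 25+19=44≡18 → s
f(5): 5+19=24 → y
m(12): 12+19=31≡5 → f
f(5): 5+19=24 → y
z(25): 25+19=44≡18 → s
i(8): 8+19=27≡1 → b
n(13): 13+19=32≡6 → g
k(10): 10+19=29≡3 → d
v(21): 21+19=40≡14 → o
b(1): 1+19=20 → u
f(5): 5+19=24 → y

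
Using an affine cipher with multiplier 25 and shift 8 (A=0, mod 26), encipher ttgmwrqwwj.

t(19): 25·19+8=483≡15 → p
t(19): 25·19+8=483≡15 → p
g(6): 25·6+8=158≡2 → c
m(12): 25·12+8=308≡22 → w
w(22): 25·22+8=558≡12 → m
r(17): 25·17+8=433≡17 → r
q(16): 25·16+8=408≡18 → s
w(22): 25·22+8=558≡12 → m
w(22): 25·22+8=558≡12 → m
j(9): 25·9+8=233≡25 → z

ppcwmrsmmz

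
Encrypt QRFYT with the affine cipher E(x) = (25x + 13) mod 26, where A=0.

Q(16): 25·16+13=413≡23 → X
R(17): 25·17+13=438≡22 → W
F(5): 25·5+13=138≡8 → I
Y(24): 25·24+13=613≡15 → P
T(19): 25·19+13=488≡20 → U

XWIPU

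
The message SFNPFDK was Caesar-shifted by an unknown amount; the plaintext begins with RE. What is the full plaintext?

From the crib: S(18)−R(17)=1, so the shift is 1.
Subtract 1 from each ciphertext letter:
S(18): 18−1=17 → R
F(5): 5−1=4 → E
N(13): 13−1=12 → M
P(15): 15−1=14 → O
F(5): 5−1=4 → E
D(3): 3−1=2 → C
K(10): 10−1=9 → J

REMOECJ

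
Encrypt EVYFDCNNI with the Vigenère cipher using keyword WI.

ADUNZKJVE

Repeat the key across the message: WIWIWIWIW
E(4)+W(22): 26≡0 → A
V(21)+I(8): 29≡3 → D
Y(24)+W(22): 46≡20 → U
F(5)+I(8): 13 → N
D(3)+W(22): 25 → Z
C(2)+I(8): 10 → K
N(13)+W(22): 35≡9 → J
N(13)+I(8): 21 → V
I(8)+W(22): 30≡4 → E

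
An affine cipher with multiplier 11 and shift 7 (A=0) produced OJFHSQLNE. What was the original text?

DMOABPYKV

The inverse of 11 mod 26 is 19, since 11·19=209≡1. Apply D(y)=19·(y−7) mod 26:
O(14): 19·(14−7)=133≡3 → D
J(9): 19·(9−7)=38≡12 → M
F(5): 19·(5−7)=-38≡14 → O
H(7): 19·(7−7)=0 → A
S(18): 19·(18−7)=209≡1 → B
Q(16): 19·(16−7)=171≡15 → P
L(11): 19·(11−7)=76≡24 → Y
N(13): 19·(13−7)=114≡10 → K
E(4): 19·(4−7)=-57≡21 → V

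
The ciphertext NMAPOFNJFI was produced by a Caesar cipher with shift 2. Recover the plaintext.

LKYNMDLHDG

N(13): 13−2=11 → L
M(12): 12−2=10 → K
A(0): 0−2=-2≡24 → Y
P(15): 15−2=13 → N
O(14): 14−2=12 → M
F(5): 5−2=3 → D
N(13): 13−2=11 → L
J(9): 9−2=7 → H
F(5): 5−2=3 → D
I(8): 8−2=6 → G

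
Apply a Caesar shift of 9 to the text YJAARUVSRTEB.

Y(24): 24+9=33≡7 → H
J(9): 9+9=18 → S
A(0): 0+9=9 → J
A(0): 0+9=9 → J
R(17): 17+9=26≡0 → A
U(20): 20+9=29≡3 → D
V(21): 21+9=30≡4 → E
S(18): 18+9=27≡1 → B
R(17): 17+9=26≡0 → A
T(19): 19+9=28≡2 → C
E(4): 4+9=13 → N
B(1): 1+9=10 → K

HSJJADEBACNK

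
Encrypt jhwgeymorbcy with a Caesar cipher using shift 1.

kixhfznpscdz

j(9): 9+1=10 → k
h(7): 7+1=8 → i
w(22): 22+1=23 → x
g(6): 6+1=7 → h
e(4): 4+1=5 → f
y(24): 24+1=25 → z
m(12): 12+1=13 → n
o(14): 14+1=15 → p
r(17): 17+1=18 → s
b(1): 1+1=2 → c
c(2): 2+1=3 → d
y(24): 24+1=25 → z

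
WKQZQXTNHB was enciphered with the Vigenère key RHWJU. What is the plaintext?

Repeat the key across the ciphertext: RHWJURHWJU
W(22)−R(17): 5 → F
K(10)−H(7): 3 → D
Q(16)−W(22): -6≡20 → U
Z(25)−J(9): 16 → Q
Q(16)−U(20): -4≡22 → W
X(23)−R(17): 6 → G
T(19)−H(7): 12 → M
N(13)−W(22): -9≡17 → R
H(7)−J(9): -2≡24 → Y
B(1)−U(20): -19≡7 → H

FDUQWGMRYH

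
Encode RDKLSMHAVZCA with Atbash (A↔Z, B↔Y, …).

IWPOHNSZEAXZ

R(17) → I(8)
D(3) → W(22)
K(10) → P(15)
L(11) → O(14)
S(18) → H(7)
M(12) → N(13)
H(7) → S(18)
A(0) → Z(25)
V(21) → E(4)
Z(25) → A(0)
C(2) → X(23)
A(0) → Z(25)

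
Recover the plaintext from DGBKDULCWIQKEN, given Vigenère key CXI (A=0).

Repeat the key across the ciphertext: CXICXICXICXICX
D(3)−C(2): 1 → B
G(6)−X(23): -17≡9 → J
B(1)−I(8): -7≡19 → T
K(10)−C(2): 8 → I
D(3)−X(23): -20≡6 → G
U(20)−I(8): 12 → M
L(11)−C(2): 9 → J
C(2)−X(23): -21≡5 → F
W(22)−I(8): 14 → O
I(8)−C(2): 6 → G
Q(16)−X(23): -7≡19 → T
K(10)−I(8): 2 → C
E(4)−C(2): 2 → C
N(13)−X(23): -10≡16 → Q

BJTIGMJFOGTCCQ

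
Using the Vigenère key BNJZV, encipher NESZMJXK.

Repeat the key across the message: BNJZVBNJ
N(13)+B(1): 14 → O
E(4)+N(13): 17 → R
S(18)+J(9): 27≡1 → B
Z(25)+Z(25): 50≡24 → Y
M(12)+V(21): 33≡7 → H
J(9)+B(1): 10 → K
X(23)+N(13): 36≡10 → K
K(10)+J(9): 19 → T

ORBYHKKT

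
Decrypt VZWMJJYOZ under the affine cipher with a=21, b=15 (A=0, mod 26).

The inverse of 21 mod 26 is 5, since 21·5=105≡1. Apply D(y)=5·(y−15) mod 26:
V(21): 5·(21−15)=30≡4 → E
Z(25): 5·(25−15)=50≡24 → Y
W(22): 5·(22−15)=35≡9 → J
M(12): 5·(12−15)=-15≡11 → L
J(9): 5·(9−15)=-30≡22 → W
J(9): 5·(9−15)=-30≡22 → W
Y(24): 5·(24−15)=45≡19 → T
O(14): 5·(14−15)=-5≡21 → V
Z(25): 5·(25−15)=50≡24 → Y

EYJLWWTVY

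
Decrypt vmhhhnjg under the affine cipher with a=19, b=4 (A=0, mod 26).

The inverse of 19 mod 26 is 11, since 19·11=209≡1. Apply D(y)=11·(y−4) mod 26:
v(21): 11·(21−4)=187≡5 → f
m(12): 11·(12−4)=88≡10 → k
h(7): 11·(7−4)=33≡7 → h
h(7): 11·(7−4)=33≡7 → h
h(7): 11·(7−4)=33≡7 → h
n(13): 11·(13−4)=99≡21 → v
j(9): 11·(9−4)=55≡3 → d
g(6): 11·(6−4)=22 → w

fkhhhvdw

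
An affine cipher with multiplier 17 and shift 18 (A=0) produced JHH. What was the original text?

BHH

The inverse of 17 mod 26 is 23, since 17·23=391≡1. Apply D(y)=23·(y−18) mod 26:
J(9): 23·(9−18)=-207≡1 → B
H(7): 23·(7−18)=-253≡7 → H
H(7): 23·(7−18)=-253≡7 → H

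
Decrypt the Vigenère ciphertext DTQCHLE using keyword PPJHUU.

OEHVNRP

Repeat the key across the ciphertext: PPJHUUP
D(3)−P(15): -12≡14 → O
T(19)−P(15): 4 → E
Q(16)−J(9): 7 → H
C(2)−H(7): -5≡21 → V
H(7)−U(20): -13≡13 → N
L(11)−U(20): -9≡17 → R
E(4)−P(15): -11≡15 → P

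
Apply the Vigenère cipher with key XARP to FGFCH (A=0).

CGWRE

Repeat the key across the message: XARPX
F(5)+X(23): 28≡2 → C
G(6)+A(0): 6 → G
F(5)+R(17): 22 → W
C(2)+P(15): 17 → R
H(7)+X(23): 30≡4 → E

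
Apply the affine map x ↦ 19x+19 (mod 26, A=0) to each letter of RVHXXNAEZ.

R(17): 19·17+19=342≡4 → E
V(21): 19·21+19=418≡2 → C
H(7): 19·7+19=152≡22 → W
X(23): 19·23+19=456≡14 → O
X(23): 19·23+19=456≡14 → O
N(13): 19·13+19=266≡6 → G
A(0): 19·0+19=19 → T
E(4): 19·4+19=95≡17 → R
Z(25): 19·25+19=494≡0 → A

ECWOOGTRA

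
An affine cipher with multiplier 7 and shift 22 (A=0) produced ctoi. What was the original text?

mhky

The inverse of 7 mod 26 is 15, since 7·15=105≡1. Apply D(y)=15·(y−22) mod 26:
c(2): 15·(2−22)=-300≡12 → m
t(19): 15·(19−22)=-45≡7 → h
o(14): 15·(14−22)=-120≡10 → k
i(8): 15·(8−22)=-210≡24 → y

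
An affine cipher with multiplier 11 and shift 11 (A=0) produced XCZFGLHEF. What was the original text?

The inverse of 11 mod 26 is 19, since 11·19=209≡1. Apply D(y)=19·(y−11) mod 26:
X(23): 19·(23−11)=228≡20 → U
C(2): 19·(2−11)=-171≡11 → L
Z(25): 19·(25−11)=266≡6 → G
F(5): 19·(5−11)=-114≡16 → Q
G(6): 19·(6−11)=-95≡9 → J
L(11): 19·(11−11)=0 → A
H(7): 19·(7−11)=-76≡2 → C
E(4): 19·(4−11)=-133≡23 → X
F(5): 19·(5−11)=-114≡16 → Q

ULGQJACXQ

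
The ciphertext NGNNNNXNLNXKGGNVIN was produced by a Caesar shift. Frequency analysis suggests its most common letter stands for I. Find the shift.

The most frequent ciphertext letter is N (appears 9 times).
N is position 13; I is position 8.
Shift = 5.

5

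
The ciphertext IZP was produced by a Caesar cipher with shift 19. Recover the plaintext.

PGW

I(8): 8−19=-11≡15 → P
Z(25): 25−19=6 → G
P(15): 15−19=-4≡22 → W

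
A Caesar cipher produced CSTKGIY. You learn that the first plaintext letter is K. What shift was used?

From the crib: C(2)−K(10)=-8≡18, so the shift is 18.

18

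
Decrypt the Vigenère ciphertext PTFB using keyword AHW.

Repeat the key across the ciphertext: AHWA
P(15)−A(0): 15 → P
T(19)−H(7): 12 → M
F(5)−W(22): -17≡9 → J
B(1)−A(0): 1 → B

PMJB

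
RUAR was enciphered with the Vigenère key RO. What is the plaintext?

AGJD

Repeat the key across the ciphertext: RORO
R(17)−R(17): 0 → A
U(20)−O(14): 6 → G
A(0)−R(17): -17≡9 → J
R(17)−O(14): 3 → D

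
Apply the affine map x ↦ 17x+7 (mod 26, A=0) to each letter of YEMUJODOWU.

Y(24): 17·24+7=415≡25 → Z
E(4): 17·4+7=75≡23 → X
M(12): 17·12+7=211≡3 → D
U(20): 17·20+7=347≡9 → J
J(9): 17·9+7=160≡4 → E
O(14): 17·14+7=245≡11 → L
D(3): 17·3+7=58≡6 → G
O(14): 17·14+7=245≡11 → L
W(22): 17·22+7=381≡17 → R
U(20): 17·20+7=347≡9 → J

ZXDJELGLRJ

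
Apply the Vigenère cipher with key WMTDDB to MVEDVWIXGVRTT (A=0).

IHXGYXEJZYUUP

Repeat the key across the message: WMTDDBWMTDDBW
M(12)+W(22): 34≡8 → I
V(21)+M(12): 33≡7 → H
E(4)+T(19): 23 → X
D(3)+D(3): 6 → G
V(21)+D(3): 24 → Y
W(22)+B(1): 23 → X
I(8)+W(22): 30≡4 → E
X(23)+M(12): 35≡9 → J
G(6)+T(19): 25 → Z
V(21)+D(3): 24 → Y
R(17)+D(3): 20 → U
T(19)+B(1): 20 → U
T(19)+W(22): 41≡15 → P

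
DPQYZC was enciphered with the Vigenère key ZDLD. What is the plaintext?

Repeat the key across the ciphertext: ZDLDZD
D(3)−Z(25): -22≡4 → E
P(15)−D(3): 12 → M
Q(16)−L(11): 5 → F
Y(24)−D(3): 21 → V
Z(25)−Z(25): 0 → A
C(2)−D(3): -1≡25 → Z

EMFVAZ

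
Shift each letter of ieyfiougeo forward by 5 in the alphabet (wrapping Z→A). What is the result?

njdkntzljt

i(8): 8+5=13 → n
e(4): 4+5=9 → j
y(24): 24+5=29≡3 → d
f(5): 5+5=10 → k
i(8): 8+5=13 → n
o(14): 14+5=19 → t
u(20): 20+5=25 → z
g(6): 6+5=11 → l
e(4): 4+5=9 → j
o(14): 14+5=19 → t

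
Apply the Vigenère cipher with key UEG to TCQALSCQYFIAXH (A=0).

Repeat the key across the message: UEGUEGUEGUEGUE
T(19)+U(20): 39≡13 → N
C(2)+E(4): 6 → G
Q(16)+G(6): 22 → W
A(0)+U(20): 20 → U
L(11)+E(4): 15 → P
S(18)+G(6): 24 → Y
C(2)+U(20): 22 → W
Q(16)+E(4): 20 → U
Y(24)+G(6): 30≡4 → E
F(5)+U(20): 25 → Z
I(8)+E(4): 12 → M
A(0)+G(6): 6 → G
X(23)+U(20): 43≡17 → R
H(7)+E(4): 11 → L

NGWUPYWUEZMGRL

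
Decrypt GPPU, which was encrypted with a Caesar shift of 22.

KTTY

G(6): 6−22=-16≡10 → K
P(15): 15−22=-7≡19 → T
P(15): 15−22=-7≡19 → T
U(20): 20−22=-2≡24 → Y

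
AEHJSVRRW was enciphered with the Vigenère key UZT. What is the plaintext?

GFOPTCXSD

Repeat the key across the ciphertext: UZTUZTUZT
A(0)−U(20): -20≡6 → G
E(4)−Z(25): -21≡5 → F
H(7)−T(19): -12≡14 → O
J(9)−U(20): -11≡15 → P
S(18)−Z(25): -7≡19 → T
V(21)−T(19): 2 → C
R(17)−U(20): -3≡23 → X
R(17)−Z(25): -8≡18 → S
W(22)−T(19): 3 → D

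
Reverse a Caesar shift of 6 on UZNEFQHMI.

OTHYZKBGC

U(20): 20−6=14 → O
Z(25): 25−6=19 → T
N(13): 13−6=7 → H
E(4): 4−6=-2≡24 → Y
F(5): 5−6=-1≡25 → Z
Q(16): 16−6=10 → K
H(7): 7−6=1 → B
M(12): 12−6=6 → G
I(8): 8−6=2 → C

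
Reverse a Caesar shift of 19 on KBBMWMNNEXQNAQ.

RIITDTUULEXUHX

K(10): 10−19=-9≡17 → R
B(1): 1−19=-18≡8 → I
B(1): 1−19=-18≡8 → I
M(12): 12−19=-7≡19 → T
W(22): 22−19=3 → D
M(12): 12−19=-7≡19 → T
N(13): 13−19=-6≡20 → U
N(13): 13−19=-6≡20 → U
E(4): 4−19=-15≡11 → L
X(23): 23−19=4 → E
Q(16): 16−19=-3≡23 → X
N(13): 13−19=-6≡20 → U
A(0): 0−19=-19≡7 → H
Q(16): 16−19=-3≡23 → X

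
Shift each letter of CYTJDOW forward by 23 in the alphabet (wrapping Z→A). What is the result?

C(2): 2+23=25 → Z
Y(24): 24+23=47≡21 → V
T(19): 19+23=42≡16 → Q
J(9): 9+23=32≡6 → G
D(3): 3+23=26≡0 → A
O(14): 14+23=37≡11 → L
W(22): 22+23=45≡19 → T

ZVQGALT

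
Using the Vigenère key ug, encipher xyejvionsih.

Repeat the key across the message: ugugugugugu
x(23)+u(20): 43≡17 → r
y(24)+g(6): 30≡4 → e
e(4)+u(20): 24 → y
j(9)+g(6): 15 → p
v(21)+u(20): 41≡15 → p
i(8)+g(6): 14 → o
o(14)+u(20): 34≡8 → i
n(13)+g(6): 19 → t
s(18)+u(20): 38≡12 → m
i(8)+g(6): 14 → o
h(7)+u(20): 27≡1 → b

reyppoitmob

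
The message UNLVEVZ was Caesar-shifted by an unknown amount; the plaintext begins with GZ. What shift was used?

From the crib: U(20)−G(6)=14, so the shift is 14.

14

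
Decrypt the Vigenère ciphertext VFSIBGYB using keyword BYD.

Repeat the key across the ciphertext: BYDBYDBY
V(21)−B(1): 20 → U
F(5)−Y(24): -19≡7 → H
S(18)−D(3): 15 → P
I(8)−B(1): 7 → H
B(1)−Y(24): -23≡3 → D
G(6)−D(3): 3 → D
Y(24)−B(1): 23 → X
B(1)−Y(24): -23≡3 → D

UHPHDDXD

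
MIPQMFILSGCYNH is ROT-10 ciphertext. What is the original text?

M(12): 12−10=2 → C
I(8): 8−10=-2≡24 → Y
P(15): 15−10=5 → F
Q(16): 16−10=6 → G
M(12): 12−10=2 → C
F(5): 5−10=-5≡21 → V
I(8): 8−10=-2≡24 → Y
L(11): 11−10=1 → B
S(18): 18−10=8 → I
G(6): 6−10=-4≡22 → W
C(2): 2−10=-8≡18 → S
Y(24): 24−10=14 → O
N(13): 13−10=3 → D
H(7): 7−10=-3≡23 → X

CYFGCVYBIWSODX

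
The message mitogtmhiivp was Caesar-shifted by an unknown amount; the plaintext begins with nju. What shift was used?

25

From the crib: m(12)−n(13)=-1≡25, so the shift is 25.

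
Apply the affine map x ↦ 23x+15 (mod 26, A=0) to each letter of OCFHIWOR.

O(14): 23·14+15=337≡25 → Z
C(2): 23·2+15=61≡9 → J
F(5): 23·5+15=130≡0 → A
H(7): 23·7+15=176≡20 → U
I(8): 23·8+15=199≡17 → R
W(22): 23·22+15=521≡1 → B
O(14): 23·14+15=337≡25 → Z
R(17): 23·17+15=406≡16 → Q

ZJAURBZQ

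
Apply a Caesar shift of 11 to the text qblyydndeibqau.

q(16): 16+11=27≡1 → b
b(1): 1+11=12 → m
l(11): 11+11=22 → w
y(24): 24+11=35≡9 → j
y(24): 24+11=35≡9 → j
d(3): 3+11=14 → o
n(13): 13+11=24 → y
d(3): 3+11=14 → o
e(4): 4+11=15 → p
i(8): 8+11=19 → t
b(1): 1+11=12 → m
q(16): 16+11=27≡1 → b
a(0): 0+11=11 → l
u(20): 20+11=31≡5 → f

bmwjjoyoptmblf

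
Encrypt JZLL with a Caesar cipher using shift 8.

RHTT

J(9): 9+8=17 → R
Z(25): 25+8=33≡7 → H
L(11): 11+8=19 → T
L(11): 11+8=19 → T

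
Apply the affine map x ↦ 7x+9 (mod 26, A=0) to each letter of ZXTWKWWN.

Z(25): 7·25+9=184≡2 → C
X(23): 7·23+9=170≡14 → O
T(19): 7·19+9=142≡12 → M
W(22): 7·22+9=163≡7 → H
K(10): 7·10+9=79≡1 → B
W(22): 7·22+9=163≡7 → H
W(22): 7·22+9=163≡7 → H
N(13): 7·13+9=100≡22 → W

COMHBHHW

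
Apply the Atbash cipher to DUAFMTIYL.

D(3) → W(22)
U(20) → F(5)
A(0) → Z(25)
F(5) → U(20)
M(12) → N(13)
T(19) → G(6)
I(8) → R(17)
Y(24) → B(1)
L(11) → O(14)

WFZUNGRBO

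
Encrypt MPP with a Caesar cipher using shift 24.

KNN

M(12): 12+24=36≡10 → K
P(15): 15+24=39≡13 → N
P(15): 15+24=39≡13 → N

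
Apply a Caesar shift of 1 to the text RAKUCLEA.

SBLVDMFB

R(17): 17+1=18 → S
A(0): 0+1=1 → B
K(10): 10+1=11 → L
U(20): 20+1=21 → V
C(2): 2+1=3 → D
L(11): 11+1=12 → M
E(4): 4+1=5 → F
A(0): 0+1=1 → B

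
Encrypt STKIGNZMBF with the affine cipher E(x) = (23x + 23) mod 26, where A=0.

VSTZFKANUI

S(18): 23·18+23=437≡21 → V
T(19): 23·19+23=460≡18 → S
K(10): 23·10+23=253≡19 → T
I(8): 23·8+23=207≡25 → Z
G(6): 23·6+23=161≡5 → F
N(13): 23·13+23=322≡10 → K
Z(25): 23·25+23=598≡0 → A
M(12): 23·12+23=299≡13 → N
B(1): 23·1+23=46≡20 → U
F(5): 23·5+23=138≡8 → I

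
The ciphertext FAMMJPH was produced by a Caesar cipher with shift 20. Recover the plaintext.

LGSSPVN

F(5): 5−20=-15≡11 → L
A(0): 0−20=-20≡6 → G
M(12): 12−20=-8≡18 → S
M(12): 12−20=-8≡18 → S
J(9): 9−20=-11≡15 → P
P(15): 15−20=-5≡21 → V
H(7): 7−20=-13≡13 → N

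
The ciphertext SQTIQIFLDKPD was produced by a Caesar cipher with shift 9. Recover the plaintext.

JHKZHZWCUBGU

S(18): 18−9=9 → J
Q(16): 16−9=7 → H
T(19): 19−9=10 → K
I(8): 8−9=-1≡25 → Z
Q(16): 16−9=7 → H
I(8): 8−9=-1≡25 → Z
F(5): 5−9=-4≡22 → W
L(11): 11−9=2 → C
D(3): 3−9=-6≡20 → U
K(10): 10−9=1 → B
P(15): 15−9=6 → G
D(3): 3−9=-6≡20 → U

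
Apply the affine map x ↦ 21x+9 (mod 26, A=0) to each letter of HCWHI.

H(7): 21·7+9=156≡0 → A
C(2): 21·2+9=51≡25 → Z
W(22): 21·22+9=471≡3 → D
H(7): 21·7+9=156≡0 → A
I(8): 21·8+9=177≡21 → V

AZDAV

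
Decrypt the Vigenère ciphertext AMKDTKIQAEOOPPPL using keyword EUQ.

WSUZZUEWKAUYLVZH

Repeat the key across the ciphertext: EUQEUQEUQEUQEUQE
A(0)−E(4): -4≡22 → W
M(12)−U(20): -8≡18 → S
K(10)−Q(16): -6≡20 → U
D(3)−E(4): -1≡25 → Z
T(19)−U(20): -1≡25 → Z
K(10)−Q(16): -6≡20 → U
I(8)−E(4): 4 → E
Q(16)−U(20): -4≡22 → W
A(0)−Q(16): -16≡10 → K
E(4)−E(4): 0 → A
O(14)−U(20): -6≡20 → U
O(14)−Q(16): -2≡24 → Y
P(15)−E(4): 11 → L
P(15)−U(20): -5≡21 → V
P(15)−Q(16): -1≡25 → Z
L(11)−E(4): 7 → H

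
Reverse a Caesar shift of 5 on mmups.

hhpkn

m(12): 12−5=7 → h
m(12): 12−5=7 → h
u(20): 20−5=15 → p
p(15): 15−5=10 → k
s(18): 18−5=13 → n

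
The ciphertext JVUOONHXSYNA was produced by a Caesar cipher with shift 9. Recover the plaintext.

J(9): 9−9=0 → A
V(21): 21−9=12 → M
U(20): 20−9=11 → L
O(14): 14−9=5 → F
O(14): 14−9=5 → F
N(13): 13−9=4 → E
H(7): 7−9=-2≡24 → Y
X(23): 23−9=14 → O
S(18): 18−9=9 → J
Y(24): 24−9=15 → P
N(13): 13−9=4 → E
A(0): 0−9=-9≡17 → R

AMLFFEYOJPER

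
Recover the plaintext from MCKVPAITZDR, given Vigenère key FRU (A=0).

Repeat the key across the ciphertext: FRUFRUFRUFR
M(12)−F(5): 7 → H
C(2)−R(17): -15≡11 → L
K(10)−U(20): -10≡16 → Q
V(21)−F(5): 16 → Q
P(15)−R(17): -2≡24 → Y
A(0)−U(20): -20≡6 → G
I(8)−F(5): 3 → D
T(19)−R(17): 2 → C
Z(25)−U(20): 5 → F
D(3)−F(5): -2≡24 → Y
R(17)−R(17): 0 → A

HLQQYGDCFYA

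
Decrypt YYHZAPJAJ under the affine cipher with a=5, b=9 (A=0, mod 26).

DDKYTWATA

The inverse of 5 mod 26 is 21, since 5·21=105≡1. Apply D(y)=21·(y−9) mod 26:
Y(24): 21·(24−9)=315≡3 → D
Y(24): 21·(24−9)=315≡3 → D
H(7): 21·(7−9)=-42≡10 → K
Z(25): 21·(25−9)=336≡24 → Y
A(0): 21·(0−9)=-189≡19 → T
P(15): 21·(15−9)=126≡22 → W
J(9): 21·(9−9)=0 → A
A(0): 21·(0−9)=-189≡19 → T
J(9): 21·(9−9)=0 → A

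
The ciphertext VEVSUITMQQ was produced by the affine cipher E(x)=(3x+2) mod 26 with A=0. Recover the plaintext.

The inverse of 3 mod 26 is 9, since 3·9=27≡1. Apply D(y)=9·(y−2) mod 26:
V(21): 9·(21−2)=171≡15 → P
E(4): 9·(4−2)=18 → S
V(21): 9·(21−2)=171≡15 → P
S(18): 9·(18−2)=144≡14 → O
U(20): 9·(20−2)=162≡6 → G
I(8): 9·(8−2)=54≡2 → C
T(19): 9·(19−2)=153≡23 → X
M(12): 9·(12−2)=90≡12 → M
Q(16): 9·(16−2)=126≡22 → W
Q(16): 9·(16−2)=126≡22 → W

PSPOGCXMWW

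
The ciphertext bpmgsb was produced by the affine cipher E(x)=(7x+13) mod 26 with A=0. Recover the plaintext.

The inverse of 7 mod 26 is 15, since 7·15=105≡1. Apply D(y)=15·(y−13) mod 26:
b(1): 15·(1−13)=-180≡2 → c
p(15): 15·(15−13)=30≡4 → e
m(12): 15·(12−13)=-15≡11 → l
g(6): 15·(6−13)=-105≡25 → z
s(18): 15·(18−13)=75≡23 → x
b(1): 15·(1−13)=-180≡2 → c

celzxc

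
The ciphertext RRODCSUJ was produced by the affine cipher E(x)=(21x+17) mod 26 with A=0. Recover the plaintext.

The inverse of 21 mod 26 is 5, since 21·5=105≡1. Apply D(y)=5·(y−17) mod 26:
R(17): 5·(17−17)=0 → A
R(17): 5·(17−17)=0 → A
O(14): 5·(14−17)=-15≡11 → L
D(3): 5·(3−17)=-70≡8 → I
C(2): 5·(2−17)=-75≡3 → D
S(18): 5·(18−17)=5 → F
U(20): 5·(20−17)=15 → P
J(9): 5·(9−17)=-40≡12 → M

AALIDFPM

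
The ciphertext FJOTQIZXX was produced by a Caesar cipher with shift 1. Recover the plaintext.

EINSPHYWW

F(5): 5−1=4 → E
J(9): 9−1=8 → I
O(14): 14−1=13 → N
T(19): 19−1=18 → S
Q(16): 16−1=15 → P
I(8): 8−1=7 → H
Z(25): 25−1=24 → Y
X(23): 23−1=22 → W
X(23): 23−1=22 → W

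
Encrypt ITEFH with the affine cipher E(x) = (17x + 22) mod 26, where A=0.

CHMDL

I(8): 17·8+22=158≡2 → C
T(19): 17·19+22=345≡7 → H
E(4): 17·4+22=90≡12 → M
F(5): 17·5+22=107≡3 → D
H(7): 17·7+22=141≡11 → L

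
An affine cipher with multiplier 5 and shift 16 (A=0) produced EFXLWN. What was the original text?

The inverse of 5 mod 26 is 21, since 5·21=105≡1. Apply D(y)=21·(y−16) mod 26:
E(4): 21·(4−16)=-252≡8 → I
F(5): 21·(5−16)=-231≡3 → D
X(23): 21·(23−16)=147≡17 → R
L(11): 21·(11−16)=-105≡25 → Z
W(22): 21·(22−16)=126≡22 → W
N(13): 21·(13−16)=-63≡15 → P

IDRZWP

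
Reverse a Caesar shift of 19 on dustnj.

d(3): 3−19=-16≡10 → k
u(20): 20−19=1 → b
s(18): 18−19=-1≡25 → z
t(19): 19−19=0 → a
n(13): 13−19=-6≡20 → u
j(9): 9−19=-10≡16 → q

kbzauq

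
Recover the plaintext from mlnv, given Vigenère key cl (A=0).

kalk

Repeat the key across the ciphertext: clcl
m(12)−c(2): 10 → k
l(11)−l(11): 0 → a
n(13)−c(2): 11 → l
v(21)−l(11): 10 → k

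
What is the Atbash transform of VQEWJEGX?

V(21) → E(4)
Q(16) → J(9)
E(4) → V(21)
W(22) → D(3)
J(9) → Q(16)
E(4) → V(21)
G(6) → T(19)
X(23) → C(2)

EJVDQVTC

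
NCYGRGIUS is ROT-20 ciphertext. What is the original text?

N(13): 13−20=-7≡19 → T
C(2): 2−20=-18≡8 → I
Y(24): 24−20=4 → E
G(6): 6−20=-14≡12 → M
R(17): 17−20=-3≡23 → X
G(6): 6−20=-14≡12 → M
I(8): 8−20=-12≡14 → O
U(20): 20−20=0 → A
S(18): 18−20=-2≡24 → Y

TIEMXMOAY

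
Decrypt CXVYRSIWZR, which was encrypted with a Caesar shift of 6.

C(2): 2−6=-4≡22 → W
X(23): 23−6=17 → R
V(21): 21−6=15 → P
Y(24): 24−6=18 → S
R(17): 17−6=11 → L
S(18): 18−6=12 → M
I(8): 8−6=2 → C
W(22): 22−6=16 → Q
Z(25): 25−6=19 → T
R(17): 17−6=11 → L

WRPSLMCQTL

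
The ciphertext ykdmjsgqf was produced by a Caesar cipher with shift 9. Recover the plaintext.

pbudajxhw

y(24): 24−9=15 → p
k(10): 10−9=1 → b
d(3): 3−9=-6≡20 → u
m(12): 12−9=3 → d
j(9): 9−9=0 → a
s(18): 18−9=9 → j
g(6): 6−9=-3≡23 → x
q(16): 16−9=7 → h
f(5): 5−9=-4≡22 → w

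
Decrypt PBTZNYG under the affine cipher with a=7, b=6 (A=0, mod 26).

The inverse of 7 mod 26 is 15, since 7·15=105≡1. Apply D(y)=15·(y−6) mod 26:
P(15): 15·(15−6)=135≡5 → F
B(1): 15·(1−6)=-75≡3 → D
T(19): 15·(19−6)=195≡13 → N
Z(25): 15·(25−6)=285≡25 → Z
N(13): 15·(13−6)=105≡1 → B
Y(24): 15·(24−6)=270≡10 → K
G(6): 15·(6−6)=0 → A

FDNZBKA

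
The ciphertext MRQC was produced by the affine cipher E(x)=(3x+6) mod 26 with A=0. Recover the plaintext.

The inverse of 3 mod 26 is 9, since 3·9=27≡1. Apply D(y)=9·(y−6) mod 26:
M(12): 9·(12−6)=54≡2 → C
R(17): 9·(17−6)=99≡21 → V
Q(16): 9·(16−6)=90≡12 → M
C(2): 9·(2−6)=-36≡16 → Q

CVMQ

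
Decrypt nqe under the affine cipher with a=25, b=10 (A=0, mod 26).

The inverse of 25 mod 26 is 25, since 25·25=625≡1. Apply D(y)=25·(y−10) mod 26:
n(13): 25·(13−10)=75≡23 → x
q(16): 25·(16−10)=150≡20 → u
e(4): 25·(4−10)=-150≡6 → g

xug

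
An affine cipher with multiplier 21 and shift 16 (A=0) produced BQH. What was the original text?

The inverse of 21 mod 26 is 5, since 21·5=105≡1. Apply D(y)=5·(y−16) mod 26:
B(1): 5·(1−16)=-75≡3 → D
Q(16): 5·(16−16)=0 → A
H(7): 5·(7−16)=-45≡7 → H

DAH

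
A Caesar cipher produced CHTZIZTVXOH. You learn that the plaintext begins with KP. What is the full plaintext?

KPBHQHBDFWP

From the crib: C(2)−K(10)=-8≡18, so the shift is 18.
Subtract 18 from each ciphertext letter:
C(2): 2−18=-16≡10 → K
H(7): 7−18=-11≡15 → P
T(19): 19−18=1 → B
Z(25): 25−18=7 → H
I(8): 8−18=-10≡16 → Q
Z(25): 25−18=7 → H
T(19): 19−18=1 → B
V(21): 21−18=3 → D
X(23): 23−18=5 → F
O(14): 14−18=-4≡22 → W
H(7): 7−18=-11≡15 → P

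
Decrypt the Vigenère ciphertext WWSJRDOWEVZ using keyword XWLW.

ZAHNUHDAHZO

Repeat the key across the ciphertext: XWLWXWLWXWL
W(22)−X(23): -1≡25 → Z
W(22)−W(22): 0 → A
S(18)−L(11): 7 → H
J(9)−W(22): -13≡13 → N
R(17)−X(23): -6≡20 → U
D(3)−W(22): -19≡7 → H
O(14)−L(11): 3 → D
W(22)−W(22): 0 → A
E(4)−X(23): -19≡7 → H
V(21)−W(22): -1≡25 → Z
Z(25)−L(11): 14 → O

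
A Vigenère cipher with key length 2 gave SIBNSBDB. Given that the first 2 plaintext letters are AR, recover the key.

SR

Subtract each crib letter from the matching ciphertext letter (mod 26):
S(18)−A(0)=18 → S
I(8)−R(17)=-9≡17 → R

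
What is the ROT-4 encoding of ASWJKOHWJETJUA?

EWANOSLANIXNYE

A(0): 0+4=4 → E
S(18): 18+4=22 → W
W(22): 22+4=26≡0 → A
J(9): 9+4=13 → N
K(10): 10+4=14 → O
O(14): 14+4=18 → S
H(7): 7+4=11 → L
W(22): 22+4=26≡0 → A
J(9): 9+4=13 → N
E(4): 4+4=8 → I
T(19): 19+4=23 → X
J(9): 9+4=13 → N
U(20): 20+4=24 → Y
A(0): 0+4=4 → E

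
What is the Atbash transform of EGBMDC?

VTYNWX

E(4) → V(21)
G(6) → T(19)
B(1) → Y(24)
M(12) → N(13)
D(3) → W(22)
C(2) → X(23)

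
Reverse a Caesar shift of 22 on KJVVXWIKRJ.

ONZZBAMOVN

K(10): 10−22=-12≡14 → O
J(9): 9−22=-13≡13 → N
V(21): 21−22=-1≡25 → Z
V(21): 21−22=-1≡25 → Z
X(23): 23−22=1 → B
W(22): 22−22=0 → A
I(8): 8−22=-14≡12 → M
K(10): 10−22=-12≡14 → O
R(17): 17−22=-5≡21 → V
J(9): 9−22=-13≡13 → N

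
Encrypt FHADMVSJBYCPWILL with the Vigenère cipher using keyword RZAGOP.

Repeat the key across the message: RZAGOPRZAGOPRZAG
F(5)+R(17): 22 → W
H(7)+Z(25): 32≡6 → G
A(0)+A(0): 0 → A
D(3)+G(6): 9 → J
M(12)+O(14): 26≡0 → A
V(21)+P(15): 36≡10 → K
S(18)+R(17): 35≡9 → J
J(9)+Z(25): 34≡8 → I
B(1)+A(0): 1 → B
Y(24)+G(6): 30≡4 → E
C(2)+O(14): 16 → Q
P(15)+P(15): 30≡4 → E
W(22)+R(17): 39≡13 → N
I(8)+Z(25): 33≡7 → H
L(11)+A(0): 11 → L
L(11)+G(6): 17 → R

WGAJAKJIBEQENHLR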